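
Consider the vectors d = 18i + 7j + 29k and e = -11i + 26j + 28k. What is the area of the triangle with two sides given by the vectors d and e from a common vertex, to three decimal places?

566.948

i: 7·28 - 29·26 = 196 - 754 = -558
j: 29·(-11) - 18·28 = -319 - 504 = -823
k: 18·26 - 7·(-11) = 468 - (-77) = 545
d × e = (-558, -823, 545)
|d × e| = √((-558)² + (-823)² + 545²) = √1285718 ≈ 1133.8951
area = ½ · 1133.8951 ≈ 566.948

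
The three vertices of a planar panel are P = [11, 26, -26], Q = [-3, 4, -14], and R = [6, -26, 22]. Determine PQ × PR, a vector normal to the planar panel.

PQ = (-14, -22, 12)
PR = (-5, -52, 48)
i: (-22)·48 - 12·(-52) = -1056 - (-624) = -432
j: 12·(-5) - (-14)·48 = -60 - (-672) = 612
k: (-14)·(-52) - (-22)·(-5) = 728 - 110 = 618
PQ × PR = (-432, 612, 618)

(-432, 612, 618)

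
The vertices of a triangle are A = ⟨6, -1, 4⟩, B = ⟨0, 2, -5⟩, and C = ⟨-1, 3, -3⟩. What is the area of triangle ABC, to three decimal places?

AB = (-6, 3, -9),  AC = (-7, 4, -7)
i: 3·(-7) - (-9)·4 = -21 - (-36) = 15
j: (-9)·(-7) - (-6)·(-7) = 63 - 42 = 21
k: (-6)·4 - 3·(-7) = -24 - (-21) = -3
AB × AC = (15, 21, -3)
|AB × AC| = √675 ≈ 25.9808
area = ½ · 25.9808 ≈ 12.990

12.990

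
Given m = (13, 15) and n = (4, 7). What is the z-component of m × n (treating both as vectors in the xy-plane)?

13·7 - 15·4 = 91 - 60 = 31

31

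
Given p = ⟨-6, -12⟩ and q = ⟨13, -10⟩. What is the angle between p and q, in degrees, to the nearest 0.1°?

p · q = (-6)·13 + (-12)·(-10) = -78 + 120 = 42
|p|² = 36 + 144 = 180,  |p| = √180 ≈ 13.416408
|q|² = 169 + 100 = 269,  |q| = √269 ≈ 16.401219
cos θ = 42 / (13.416408 · 16.401219) ≈ 0.19087
θ = arccos(0.19087) ≈ 79.0°

79.0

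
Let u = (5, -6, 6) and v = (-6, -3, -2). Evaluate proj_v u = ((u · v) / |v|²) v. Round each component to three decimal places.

u · v = 5·(-6) + (-6)·(-3) + 6·(-2) = -30 + 18 - 12 = -24
|v|² = 36 + 9 + 4 = 49
proj_v u = (-24/49) · (-6, -3, -2) ≈ (2.939, 1.469, 0.980)

(2.939, 1.469, 0.980)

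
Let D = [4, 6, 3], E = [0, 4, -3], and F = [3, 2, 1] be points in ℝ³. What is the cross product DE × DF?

DE = (-4, -2, -6)
DF = (-1, -4, -2)
i: (-2)·(-2) - (-6)·(-4) = 4 - 24 = -20
j: (-6)·(-1) - (-4)·(-2) = 6 - 8 = -2
k: (-4)·(-4) - (-2)·(-1) = 16 - 2 = 14
DE × DF = (-20, -2, 14)

(-20, -2, 14)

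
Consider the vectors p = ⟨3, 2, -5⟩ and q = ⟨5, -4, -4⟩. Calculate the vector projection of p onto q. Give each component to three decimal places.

(2.368, -1.895, -1.895)

p · q = 3·5 + 2·(-4) + (-5)·(-4) = 15 - 8 + 20 = 27
|q|² = 25 + 16 + 16 = 57
proj_q p = (27/57) · (5, -4, -4) ≈ (2.368, -1.895, -1.895)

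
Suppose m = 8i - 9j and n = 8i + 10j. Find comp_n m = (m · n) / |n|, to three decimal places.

m · n = 8·8 + (-9)·10 = 64 - 90 = -26
|n| = √(64 + 100) = √164 ≈ 12.8062
comp_n m = -26 / √164 ≈ -2.030

-2.030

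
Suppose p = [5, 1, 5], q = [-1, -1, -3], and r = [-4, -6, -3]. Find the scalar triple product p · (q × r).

q × r:
i: (-1)·(-3) - (-3)·(-6) = 3 - 18 = -15
j: (-3)·(-4) - (-1)·(-3) = 12 - 3 = 9
k: (-1)·(-6) - (-1)·(-4) = 6 - 4 = 2
q × r = (-15, 9, 2)
p · (q × r) = 5·(-15) + 1·9 + 5·2 = -75 + 9 + 10 = -56

-56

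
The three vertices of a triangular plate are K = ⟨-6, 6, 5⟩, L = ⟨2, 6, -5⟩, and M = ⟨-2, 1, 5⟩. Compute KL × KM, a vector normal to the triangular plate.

(-50, -40, -40)

KL = (8, 0, -10)
KM = (4, -5, 0)
i: 0·0 - (-10)·(-5) = 0 - 50 = -50
j: (-10)·4 - 8·0 = -40 - 0 = -40
k: 8·(-5) - 0·4 = -40 - 0 = -40
KL × KM = (-50, -40, -40)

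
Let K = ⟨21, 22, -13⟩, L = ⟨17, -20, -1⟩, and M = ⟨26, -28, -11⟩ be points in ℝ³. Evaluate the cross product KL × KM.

KL = (-4, -42, 12)
KM = (5, -50, 2)
i: (-42)·2 - 12·(-50) = -84 - (-600) = 516
j: 12·5 - (-4)·2 = 60 - (-8) = 68
k: (-4)·(-50) - (-42)·5 = 200 - (-210) = 410
KL × KM = (516, 68, 410)

(516, 68, 410)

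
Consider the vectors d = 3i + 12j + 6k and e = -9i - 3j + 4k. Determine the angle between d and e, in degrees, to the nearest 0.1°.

106.0

d · e = 3·(-9) + 12·(-3) + 6·4 = -27 - 36 + 24 = -39
|d|² = 9 + 144 + 36 = 189,  |d| = √189 ≈ 13.747727
|e|² = 81 + 9 + 16 = 106,  |e| = √106 ≈ 10.295630
cos θ = -39 / (13.747727 · 10.295630) ≈ -0.27554
θ = arccos(-0.27554) ≈ 106.0°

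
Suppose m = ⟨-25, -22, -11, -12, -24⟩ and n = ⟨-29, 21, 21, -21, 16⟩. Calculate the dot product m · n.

-100

m · n = (-25)·(-29) + (-22)·21 + (-11)·21 + (-12)·(-21) + (-24)·16 = 725 - 462 - 231 + 252 - 384 = -100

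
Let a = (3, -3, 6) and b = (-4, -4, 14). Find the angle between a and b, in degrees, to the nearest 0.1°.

a · b = 3·(-4) + (-3)·(-4) + 6·14 = -12 + 12 + 84 = 84
|a|² = 9 + 9 + 36 = 54,  |a| = √54 ≈ 7.348469
|b|² = 16 + 16 + 196 = 228,  |b| = √228 ≈ 15.099669
cos θ = 84 / (7.348469 · 15.099669) ≈ 0.75703
θ = arccos(0.75703) ≈ 40.8°

40.8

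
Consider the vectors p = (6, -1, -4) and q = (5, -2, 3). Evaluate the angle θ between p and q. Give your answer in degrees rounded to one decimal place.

63.5

p · q = 6·5 + (-1)·(-2) + (-4)·3 = 30 + 2 - 12 = 20
|p|² = 36 + 1 + 16 = 53,  |p| = √53 ≈ 7.280110
|q|² = 25 + 4 + 9 = 38,  |q| = √38 ≈ 6.164414
cos θ = 20 / (7.280110 · 6.164414) ≈ 0.44566
θ = arccos(0.44566) ≈ 63.5°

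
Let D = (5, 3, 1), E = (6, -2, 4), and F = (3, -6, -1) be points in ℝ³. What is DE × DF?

DE = (1, -5, 3)
DF = (-2, -9, -2)
i: (-5)·(-2) - 3·(-9) = 10 - (-27) = 37
j: 3·(-2) - 1·(-2) = -6 - (-2) = -4
k: 1·(-9) - (-5)·(-2) = -9 - 10 = -19
DE × DF = (37, -4, -19)

(37, -4, -19)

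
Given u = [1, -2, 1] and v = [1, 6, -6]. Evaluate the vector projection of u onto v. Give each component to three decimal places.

(-0.233, -1.397, 1.397)

u · v = 1·1 + (-2)·6 + 1·(-6) = 1 - 12 - 6 = -17
|v|² = 1 + 36 + 36 = 73
proj_v u = (-17/73) · (1, 6, -6) ≈ (-0.233, -1.397, 1.397)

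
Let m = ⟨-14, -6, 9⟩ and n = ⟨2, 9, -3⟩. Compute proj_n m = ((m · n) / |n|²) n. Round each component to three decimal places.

m · n = (-14)·2 + (-6)·9 + 9·(-3) = -28 - 54 - 27 = -109
|n|² = 4 + 81 + 9 = 94
proj_n m = (-109/94) · (2, 9, -3) ≈ (-2.319, -10.436, 3.479)

(-2.319, -10.436, 3.479)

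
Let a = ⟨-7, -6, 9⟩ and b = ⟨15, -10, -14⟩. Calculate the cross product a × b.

(174, 37, 160)

i: (-6)·(-14) - 9·(-10) = 84 - (-90) = 174
j: 9·15 - (-7)·(-14) = 135 - 98 = 37
k: (-7)·(-10) - (-6)·15 = 70 - (-90) = 160
a × b = (174, 37, 160)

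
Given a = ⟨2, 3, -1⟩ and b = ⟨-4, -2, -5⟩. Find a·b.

-9

a · b = 2·(-4) + 3·(-2) + (-1)·(-5) = -8 - 6 + 5 = -9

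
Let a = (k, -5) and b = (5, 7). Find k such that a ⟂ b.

7

a · b = k·5 + (-5)·7 = -35 + 5k
Set equal to 0: 5k = 35, so k = 7.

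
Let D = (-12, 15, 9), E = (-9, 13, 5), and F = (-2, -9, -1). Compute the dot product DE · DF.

118

DE = E − D = (3, -2, -4)
DF = F − D = (10, -24, -10)
DE · DF = 3·10 + (-2)·(-24) + (-4)·(-10) = 30 + 48 + 40 = 118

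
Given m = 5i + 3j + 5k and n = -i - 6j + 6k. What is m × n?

i: 3·6 - 5·(-6) = 18 - (-30) = 48
j: 5·(-1) - 5·6 = -5 - 30 = -35
k: 5·(-6) - 3·(-1) = -30 - (-3) = -27
m × n = (48, -35, -27)

(48, -35, -27)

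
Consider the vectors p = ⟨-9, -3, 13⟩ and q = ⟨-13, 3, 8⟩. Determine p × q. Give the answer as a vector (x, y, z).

i: (-3)·8 - 13·3 = -24 - 39 = -63
j: 13·(-13) - (-9)·8 = -169 - (-72) = -97
k: (-9)·3 - (-3)·(-13) = -27 - 39 = -66
p × q = (-63, -97, -66)

(-63, -97, -66)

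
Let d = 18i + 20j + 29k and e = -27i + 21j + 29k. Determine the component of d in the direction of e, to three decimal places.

17.282

d · e = 18·(-27) + 20·21 + 29·29 = -486 + 420 + 841 = 775
|e| = √(729 + 441 + 841) = √2011 ≈ 44.8442
comp_e d = 775 / √2011 ≈ 17.282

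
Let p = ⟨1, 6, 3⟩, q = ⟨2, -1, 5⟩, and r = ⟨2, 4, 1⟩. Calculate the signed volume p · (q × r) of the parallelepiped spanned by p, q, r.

57

q × r:
i: (-1)·1 - 5·4 = -1 - 20 = -21
j: 5·2 - 2·1 = 10 - 2 = 8
k: 2·4 - (-1)·2 = 8 - (-2) = 10
q × r = (-21, 8, 10)
p · (q × r) = 1·(-21) + 6·8 + 3·10 = -21 + 48 + 30 = 57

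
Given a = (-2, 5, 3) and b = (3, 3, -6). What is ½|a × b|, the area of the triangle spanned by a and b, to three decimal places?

22.198

i: 5·(-6) - 3·3 = -30 - 9 = -39
j: 3·3 - (-2)·(-6) = 9 - 12 = -3
k: (-2)·3 - 5·3 = -6 - 15 = -21
a × b = (-39, -3, -21)
|a × b| = √((-39)² + (-3)² + (-21)²) = √1971 ≈ 44.3959
area = ½ · 44.3959 ≈ 22.198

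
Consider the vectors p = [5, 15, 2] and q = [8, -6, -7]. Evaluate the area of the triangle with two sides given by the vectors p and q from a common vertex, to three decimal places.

i: 15·(-7) - 2·(-6) = -105 - (-12) = -93
j: 2·8 - 5·(-7) = 16 - (-35) = 51
k: 5·(-6) - 15·8 = -30 - 120 = -150
p × q = (-93, 51, -150)
|p × q| = √((-93)² + 51² + (-150)²) = √33750 ≈ 183.7117
area = ½ · 183.7117 ≈ 91.856

91.856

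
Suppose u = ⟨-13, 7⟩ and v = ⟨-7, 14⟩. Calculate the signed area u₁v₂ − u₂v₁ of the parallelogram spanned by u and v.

-133

(-13)·14 - 7·(-7) = -182 - (-49) = -133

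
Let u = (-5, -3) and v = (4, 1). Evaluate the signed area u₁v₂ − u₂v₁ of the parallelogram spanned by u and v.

(-5)·1 - (-3)·4 = -5 - (-12) = 7

7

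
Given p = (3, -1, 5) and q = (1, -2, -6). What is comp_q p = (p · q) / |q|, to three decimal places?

-3.904

p · q = 3·1 + (-1)·(-2) + 5·(-6) = 3 + 2 - 30 = -25
|q| = √(1 + 4 + 36) = √41 ≈ 6.4031
comp_q p = -25 / √41 ≈ -3.904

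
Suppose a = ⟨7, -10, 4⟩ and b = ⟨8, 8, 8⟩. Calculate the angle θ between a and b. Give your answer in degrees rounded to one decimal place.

a · b = 7·8 + (-10)·8 + 4·8 = 56 - 80 + 32 = 8
|a|² = 49 + 100 + 16 = 165,  |a| = √165 ≈ 12.845233
|b|² = 64 + 64 + 64 = 192,  |b| = √192 ≈ 13.856406
cos θ = 8 / (12.845233 · 13.856406) ≈ 0.04495
θ = arccos(0.04495) ≈ 87.4°

87.4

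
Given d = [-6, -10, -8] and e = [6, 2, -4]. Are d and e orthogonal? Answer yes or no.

no

d · e = (-6)·6 + (-10)·2 + (-8)·(-4) = -36 - 20 + 32 = -24
Nonzero, so the vectors are not orthogonal.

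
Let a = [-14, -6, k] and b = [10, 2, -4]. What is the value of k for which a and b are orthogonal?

-38

a · b = (-14)·10 + (-6)·2 + k·(-4) = -152 - 4k
Set equal to 0: -4k = 152, so k = -38.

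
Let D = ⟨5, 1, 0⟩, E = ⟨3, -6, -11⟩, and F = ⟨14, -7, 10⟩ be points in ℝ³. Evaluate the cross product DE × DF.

(-158, -79, 79)

DE = (-2, -7, -11)
DF = (9, -8, 10)
i: (-7)·10 - (-11)·(-8) = -70 - 88 = -158
j: (-11)·9 - (-2)·10 = -99 - (-20) = -79
k: (-2)·(-8) - (-7)·9 = 16 - (-63) = 79
DE × DF = (-158, -79, 79)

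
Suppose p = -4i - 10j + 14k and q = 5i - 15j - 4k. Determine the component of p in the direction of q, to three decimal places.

p · q = (-4)·5 + (-10)·(-15) + 14·(-4) = -20 + 150 - 56 = 74
|q| = √(25 + 225 + 16) = √266 ≈ 16.3095
comp_q p = 74 / √266 ≈ 4.537

4.537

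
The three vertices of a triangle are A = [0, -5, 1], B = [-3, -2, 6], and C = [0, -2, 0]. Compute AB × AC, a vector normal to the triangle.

AB = (-3, 3, 5)
AC = (0, 3, -1)
i: 3·(-1) - 5·3 = -3 - 15 = -18
j: 5·0 - (-3)·(-1) = 0 - 3 = -3
k: (-3)·3 - 3·0 = -9 - 0 = -9
AB × AC = (-18, -3, -9)

(-18, -3, -9)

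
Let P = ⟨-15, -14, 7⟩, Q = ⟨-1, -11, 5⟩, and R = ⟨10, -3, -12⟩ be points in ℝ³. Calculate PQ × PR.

(-35, 216, 79)

PQ = (14, 3, -2)
PR = (25, 11, -19)
i: 3·(-19) - (-2)·11 = -57 - (-22) = -35
j: (-2)·25 - 14·(-19) = -50 - (-266) = 216
k: 14·11 - 3·25 = 154 - 75 = 79
PQ × PR = (-35, 216, 79)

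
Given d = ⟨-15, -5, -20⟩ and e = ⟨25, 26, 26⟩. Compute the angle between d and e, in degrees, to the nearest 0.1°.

154.7

d · e = (-15)·25 + (-5)·26 + (-20)·26 = -375 - 130 - 520 = -1025
|d|² = 225 + 25 + 400 = 650,  |d| = √650 ≈ 25.495098
|e|² = 625 + 676 + 676 = 1977,  |e| = √1977 ≈ 44.463468
cos θ = -1025 / (25.495098 · 44.463468) ≈ -0.90420
θ = arccos(-0.90420) ≈ 154.7°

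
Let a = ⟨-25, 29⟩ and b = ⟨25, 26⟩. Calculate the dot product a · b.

a · b = (-25)·25 + 29·26 = -625 + 754 = 129

129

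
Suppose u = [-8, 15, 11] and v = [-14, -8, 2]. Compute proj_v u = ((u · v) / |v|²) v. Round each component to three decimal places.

u · v = (-8)·(-14) + 15·(-8) + 11·2 = 112 - 120 + 22 = 14
|v|² = 196 + 64 + 4 = 264
proj_v u = (14/264) · (-14, -8, 2) ≈ (-0.742, -0.424, 0.106)

(-0.742, -0.424, 0.106)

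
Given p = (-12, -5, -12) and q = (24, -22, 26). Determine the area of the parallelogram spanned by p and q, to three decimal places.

i: (-5)·26 - (-12)·(-22) = -130 - 264 = -394
j: (-12)·24 - (-12)·26 = -288 - (-312) = 24
k: (-12)·(-22) - (-5)·24 = 264 - (-120) = 384
p × q = (-394, 24, 384)
|p × q| = √((-394)² + 24² + 384²) = √303268 ≈ 550.6977

550.698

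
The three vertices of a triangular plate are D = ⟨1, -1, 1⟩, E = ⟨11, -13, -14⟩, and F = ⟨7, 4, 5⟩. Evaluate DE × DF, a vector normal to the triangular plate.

(27, -130, 122)

DE = (10, -12, -15)
DF = (6, 5, 4)
i: (-12)·4 - (-15)·5 = -48 - (-75) = 27
j: (-15)·6 - 10·4 = -90 - 40 = -130
k: 10·5 - (-12)·6 = 50 - (-72) = 122
DE × DF = (27, -130, 122)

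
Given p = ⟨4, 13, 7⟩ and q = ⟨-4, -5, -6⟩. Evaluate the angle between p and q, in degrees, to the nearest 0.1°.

p · q = 4·(-4) + 13·(-5) + 7·(-6) = -16 - 65 - 42 = -123
|p|² = 16 + 169 + 49 = 234,  |p| = √234 ≈ 15.297059
|q|² = 16 + 25 + 36 = 77,  |q| = √77 ≈ 8.774964
cos θ = -123 / (15.297059 · 8.774964) ≈ -0.91633
θ = arccos(-0.91633) ≈ 156.4°

156.4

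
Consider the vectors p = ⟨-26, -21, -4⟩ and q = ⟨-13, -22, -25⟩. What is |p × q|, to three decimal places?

798.733

i: (-21)·(-25) - (-4)·(-22) = 525 - 88 = 437
j: (-4)·(-13) - (-26)·(-25) = 52 - 650 = -598
k: (-26)·(-22) - (-21)·(-13) = 572 - 273 = 299
p × q = (437, -598, 299)
|p × q| = √(437² + (-598)² + 299²) = √637974 ≈ 798.7327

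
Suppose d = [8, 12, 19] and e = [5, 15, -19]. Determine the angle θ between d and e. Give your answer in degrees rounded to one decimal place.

103.8

d · e = 8·5 + 12·15 + 19·(-19) = 40 + 180 - 361 = -141
|d|² = 64 + 144 + 361 = 569,  |d| = √569 ≈ 23.853721
|e|² = 25 + 225 + 361 = 611,  |e| = √611 ≈ 24.718414
cos θ = -141 / (23.853721 · 24.718414) ≈ -0.23913
θ = arccos(-0.23913) ≈ 103.8°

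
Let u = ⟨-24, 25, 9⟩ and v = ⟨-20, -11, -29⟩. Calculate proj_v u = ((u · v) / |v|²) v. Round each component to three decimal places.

(0.822, 0.452, 1.192)

u · v = (-24)·(-20) + 25·(-11) + 9·(-29) = 480 - 275 - 261 = -56
|v|² = 400 + 121 + 841 = 1362
proj_v u = (-56/1362) · (-20, -11, -29) ≈ (0.822, 0.452, 1.192)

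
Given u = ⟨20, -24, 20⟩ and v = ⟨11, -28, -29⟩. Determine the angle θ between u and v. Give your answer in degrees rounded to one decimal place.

u · v = 20·11 + (-24)·(-28) + 20·(-29) = 220 + 672 - 580 = 312
|u|² = 400 + 576 + 400 = 1376,  |u| = √1376 ≈ 37.094474
|v|² = 121 + 784 + 841 = 1746,  |v| = √1746 ≈ 41.785165
cos θ = 312 / (37.094474 · 41.785165) ≈ 0.20129
θ = arccos(0.20129) ≈ 78.4°

78.4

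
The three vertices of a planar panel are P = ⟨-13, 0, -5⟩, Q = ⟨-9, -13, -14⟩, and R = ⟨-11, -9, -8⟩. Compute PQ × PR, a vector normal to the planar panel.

PQ = (4, -13, -9)
PR = (2, -9, -3)
i: (-13)·(-3) - (-9)·(-9) = 39 - 81 = -42
j: (-9)·2 - 4·(-3) = -18 - (-12) = -6
k: 4·(-9) - (-13)·2 = -36 - (-26) = -10
PQ × PR = (-42, -6, -10)

(-42, -6, -10)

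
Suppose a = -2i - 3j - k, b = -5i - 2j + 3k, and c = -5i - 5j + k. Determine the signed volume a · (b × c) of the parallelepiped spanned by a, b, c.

-11

b × c:
i: (-2)·1 - 3·(-5) = -2 - (-15) = 13
j: 3·(-5) - (-5)·1 = -15 - (-5) = -10
k: (-5)·(-5) - (-2)·(-5) = 25 - 10 = 15
b × c = (13, -10, 15)
a · (b × c) = (-2)·13 + (-3)·(-10) + (-1)·15 = -26 + 30 - 15 = -11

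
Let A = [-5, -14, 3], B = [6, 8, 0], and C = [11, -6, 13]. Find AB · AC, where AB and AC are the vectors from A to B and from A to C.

322

AB = B − A = (11, 22, -3)
AC = C − A = (16, 8, 10)
AB · AC = 11·16 + 22·8 + (-3)·10 = 176 + 176 - 30 = 322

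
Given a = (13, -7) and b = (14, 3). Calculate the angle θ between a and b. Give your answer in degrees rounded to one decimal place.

40.4

a · b = 13·14 + (-7)·3 = 182 - 21 = 161
|a|² = 169 + 49 = 218,  |a| = √218 ≈ 14.764823
|b|² = 196 + 9 = 205,  |b| = √205 ≈ 14.317821
cos θ = 161 / (14.764823 · 14.317821) ≈ 0.76159
θ = arccos(0.76159) ≈ 40.4°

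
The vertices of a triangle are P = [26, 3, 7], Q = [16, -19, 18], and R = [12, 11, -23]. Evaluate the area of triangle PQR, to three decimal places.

413.474

PQ = (-10, -22, 11),  PR = (-14, 8, -30)
i: (-22)·(-30) - 11·8 = 660 - 88 = 572
j: 11·(-14) - (-10)·(-30) = -154 - 300 = -454
k: (-10)·8 - (-22)·(-14) = -80 - 308 = -388
PQ × PR = (572, -454, -388)
|PQ × PR| = √683844 ≈ 826.9486
area = ½ · 826.9486 ≈ 413.474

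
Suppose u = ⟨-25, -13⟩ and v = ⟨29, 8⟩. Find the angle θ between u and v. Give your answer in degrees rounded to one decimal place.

167.9

u · v = (-25)·29 + (-13)·8 = -725 - 104 = -829
|u|² = 625 + 169 = 794,  |u| = √794 ≈ 28.178006
|v|² = 841 + 64 = 905,  |v| = √905 ≈ 30.083218
cos θ = -829 / (28.178006 · 30.083218) ≈ -0.97796
θ = arccos(-0.97796) ≈ 167.9°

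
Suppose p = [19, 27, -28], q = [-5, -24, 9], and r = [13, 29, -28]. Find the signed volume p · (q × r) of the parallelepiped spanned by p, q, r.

2512

q × r:
i: (-24)·(-28) - 9·29 = 672 - 261 = 411
j: 9·13 - (-5)·(-28) = 117 - 140 = -23
k: (-5)·29 - (-24)·13 = -145 - (-312) = 167
q × r = (411, -23, 167)
p · (q × r) = 19·411 + 27·(-23) + (-28)·167 = 7809 - 621 - 4676 = 2512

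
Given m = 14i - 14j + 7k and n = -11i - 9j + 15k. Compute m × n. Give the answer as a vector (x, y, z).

(-147, -287, -280)

i: (-14)·15 - 7·(-9) = -210 - (-63) = -147
j: 7·(-11) - 14·15 = -77 - 210 = -287
k: 14·(-9) - (-14)·(-11) = -126 - 154 = -280
m × n = (-147, -287, -280)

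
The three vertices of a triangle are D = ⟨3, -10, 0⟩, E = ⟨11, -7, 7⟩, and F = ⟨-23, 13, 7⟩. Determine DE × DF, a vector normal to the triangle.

(-140, -238, 262)

DE = (8, 3, 7)
DF = (-26, 23, 7)
i: 3·7 - 7·23 = 21 - 161 = -140
j: 7·(-26) - 8·7 = -182 - 56 = -238
k: 8·23 - 3·(-26) = 184 - (-78) = 262
DE × DF = (-140, -238, 262)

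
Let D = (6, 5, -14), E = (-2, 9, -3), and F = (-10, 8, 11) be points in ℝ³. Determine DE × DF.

(67, 24, 40)

DE = (-8, 4, 11)
DF = (-16, 3, 25)
i: 4·25 - 11·3 = 100 - 33 = 67
j: 11·(-16) - (-8)·25 = -176 - (-200) = 24
k: (-8)·3 - 4·(-16) = -24 - (-64) = 40
DE × DF = (67, 24, 40)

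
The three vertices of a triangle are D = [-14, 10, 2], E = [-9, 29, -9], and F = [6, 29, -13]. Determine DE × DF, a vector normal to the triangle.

DE = (5, 19, -11)
DF = (20, 19, -15)
i: 19·(-15) - (-11)·19 = -285 - (-209) = -76
j: (-11)·20 - 5·(-15) = -220 - (-75) = -145
k: 5·19 - 19·20 = 95 - 380 = -285
DE × DF = (-76, -145, -285)

(-76, -145, -285)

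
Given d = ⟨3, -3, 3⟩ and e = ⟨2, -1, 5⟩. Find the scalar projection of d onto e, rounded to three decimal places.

4.382

d · e = 3·2 + (-3)·(-1) + 3·5 = 6 + 3 + 15 = 24
|e| = √(4 + 1 + 25) = √30 ≈ 5.4772
comp_e d = 24 / √30 ≈ 4.382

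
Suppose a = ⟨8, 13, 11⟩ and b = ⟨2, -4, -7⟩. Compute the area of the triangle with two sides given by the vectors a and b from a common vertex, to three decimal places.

53.984

i: 13·(-7) - 11·(-4) = -91 - (-44) = -47
j: 11·2 - 8·(-7) = 22 - (-56) = 78
k: 8·(-4) - 13·2 = -32 - 26 = -58
a × b = (-47, 78, -58)
|a × b| = √((-47)² + 78² + (-58)²) = √11657 ≈ 107.9676
area = ½ · 107.9676 ≈ 53.984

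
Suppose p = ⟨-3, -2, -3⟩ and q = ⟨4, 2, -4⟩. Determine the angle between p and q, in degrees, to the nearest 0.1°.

p · q = (-3)·4 + (-2)·2 + (-3)·(-4) = -12 - 4 + 12 = -4
|p|² = 9 + 4 + 9 = 22,  |p| = √22 ≈ 4.690416
|q|² = 16 + 4 + 16 = 36,  |q| = √36 ≈ 6.000000
cos θ = -4 / (4.690416 · 6.000000) ≈ -0.14213
θ = arccos(-0.14213) ≈ 98.2°

98.2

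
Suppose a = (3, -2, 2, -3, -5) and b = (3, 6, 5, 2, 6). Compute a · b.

a · b = 3·3 + (-2)·6 + 2·5 + (-3)·2 + (-5)·6 = 9 - 12 + 10 - 6 - 30 = -29

-29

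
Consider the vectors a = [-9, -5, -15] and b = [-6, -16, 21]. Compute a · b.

-181

a · b = (-9)·(-6) + (-5)·(-16) + (-15)·21 = 54 + 80 - 315 = -181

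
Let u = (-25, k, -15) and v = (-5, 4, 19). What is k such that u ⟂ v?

u · v = (-25)·(-5) + k·4 + (-15)·19 = -160 + 4k
Set equal to 0: 4k = 160, so k = 40.

40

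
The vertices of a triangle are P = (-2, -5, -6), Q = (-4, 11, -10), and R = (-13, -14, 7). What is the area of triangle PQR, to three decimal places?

PQ = (-2, 16, -4),  PR = (-11, -9, 13)
i: 16·13 - (-4)·(-9) = 208 - 36 = 172
j: (-4)·(-11) - (-2)·13 = 44 - (-26) = 70
k: (-2)·(-9) - 16·(-11) = 18 - (-176) = 194
PQ × PR = (172, 70, 194)
|PQ × PR| = √72120 ≈ 268.5517
area = ½ · 268.5517 ≈ 134.276

134.276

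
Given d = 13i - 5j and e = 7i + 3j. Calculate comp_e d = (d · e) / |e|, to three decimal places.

d · e = 13·7 + (-5)·3 = 91 - 15 = 76
|e| = √(49 + 9) = √58 ≈ 7.6158
comp_e d = 76 / √58 ≈ 9.979

9.979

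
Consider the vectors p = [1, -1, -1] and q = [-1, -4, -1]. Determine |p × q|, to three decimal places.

6.164

i: (-1)·(-1) - (-1)·(-4) = 1 - 4 = -3
j: (-1)·(-1) - 1·(-1) = 1 - (-1) = 2
k: 1·(-4) - (-1)·(-1) = -4 - 1 = -5
p × q = (-3, 2, -5)
|p × q| = √((-3)² + 2² + (-5)²) = √38 ≈ 6.1644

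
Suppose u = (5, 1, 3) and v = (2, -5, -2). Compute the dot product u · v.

u · v = 5·2 + 1·(-5) + 3·(-2) = 10 - 5 - 6 = -1

-1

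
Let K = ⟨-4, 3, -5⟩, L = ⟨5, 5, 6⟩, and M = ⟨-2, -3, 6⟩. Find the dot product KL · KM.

KL = L − K = (9, 2, 11)
KM = M − K = (2, -6, 11)
KL · KM = 9·2 + 2·(-6) + 11·11 = 18 - 12 + 121 = 127

127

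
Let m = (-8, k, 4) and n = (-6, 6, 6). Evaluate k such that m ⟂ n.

m · n = (-8)·(-6) + k·6 + 4·6 = 72 + 6k
Set equal to 0: 6k = -72, so k = -12.

-12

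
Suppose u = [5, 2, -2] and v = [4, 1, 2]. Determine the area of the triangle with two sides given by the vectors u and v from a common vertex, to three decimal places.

i: 2·2 - (-2)·1 = 4 - (-2) = 6
j: (-2)·4 - 5·2 = -8 - 10 = -18
k: 5·1 - 2·4 = 5 - 8 = -3
u × v = (6, -18, -3)
|u × v| = √(6² + (-18)² + (-3)²) = √369 ≈ 19.2094
area = ½ · 19.2094 ≈ 9.605

9.605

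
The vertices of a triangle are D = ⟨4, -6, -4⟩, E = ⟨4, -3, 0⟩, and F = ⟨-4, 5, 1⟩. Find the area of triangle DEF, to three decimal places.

DE = (0, 3, 4),  DF = (-8, 11, 5)
i: 3·5 - 4·11 = 15 - 44 = -29
j: 4·(-8) - 0·5 = -32 - 0 = -32
k: 0·11 - 3·(-8) = 0 - (-24) = 24
DE × DF = (-29, -32, 24)
|DE × DF| = √2441 ≈ 49.4065
area = ½ · 49.4065 ≈ 24.703

24.703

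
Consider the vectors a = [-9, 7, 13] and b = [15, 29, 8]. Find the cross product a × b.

(-321, 267, -366)

i: 7·8 - 13·29 = 56 - 377 = -321
j: 13·15 - (-9)·8 = 195 - (-72) = 267
k: (-9)·29 - 7·15 = -261 - 105 = -366
a × b = (-321, 267, -366)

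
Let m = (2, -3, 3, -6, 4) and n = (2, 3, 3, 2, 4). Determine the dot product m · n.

8

m · n = 2·2 + (-3)·3 + 3·3 + (-6)·2 + 4·4 = 4 - 9 + 9 - 12 + 16 = 8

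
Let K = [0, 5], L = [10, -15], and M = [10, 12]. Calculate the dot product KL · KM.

-40

KL = L − K = (10, -20)
KM = M − K = (10, 7)
KL · KM = 10·10 + (-20)·7 = 100 - 140 = -40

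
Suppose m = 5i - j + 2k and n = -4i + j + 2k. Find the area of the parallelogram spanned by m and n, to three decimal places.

i: (-1)·2 - 2·1 = -2 - 2 = -4
j: 2·(-4) - 5·2 = -8 - 10 = -18
k: 5·1 - (-1)·(-4) = 5 - 4 = 1
m × n = (-4, -18, 1)
|m × n| = √((-4)² + (-18)² + 1²) = √341 ≈ 18.4662

18.466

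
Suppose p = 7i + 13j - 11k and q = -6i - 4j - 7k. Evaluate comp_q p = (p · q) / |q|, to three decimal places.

-1.692

p · q = 7·(-6) + 13·(-4) + (-11)·(-7) = -42 - 52 + 77 = -17
|q| = √(36 + 16 + 49) = √101 ≈ 10.0499
comp_q p = -17 / √101 ≈ -1.692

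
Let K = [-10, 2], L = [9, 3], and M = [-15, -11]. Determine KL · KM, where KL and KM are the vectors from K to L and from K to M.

-108

KL = L − K = (19, 1)
KM = M − K = (-5, -13)
KL · KM = 19·(-5) + 1·(-13) = -95 - 13 = -108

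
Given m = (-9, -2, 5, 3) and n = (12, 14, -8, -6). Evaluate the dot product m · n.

-194

m · n = (-9)·12 + (-2)·14 + 5·(-8) + 3·(-6) = -108 - 28 - 40 - 18 = -194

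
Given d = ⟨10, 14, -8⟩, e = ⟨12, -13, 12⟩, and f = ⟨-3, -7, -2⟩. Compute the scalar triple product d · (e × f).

1916

e × f:
i: (-13)·(-2) - 12·(-7) = 26 - (-84) = 110
j: 12·(-3) - 12·(-2) = -36 - (-24) = -12
k: 12·(-7) - (-13)·(-3) = -84 - 39 = -123
e × f = (110, -12, -123)
d · (e × f) = 10·110 + 14·(-12) + (-8)·(-123) = 1100 - 168 + 984 = 1916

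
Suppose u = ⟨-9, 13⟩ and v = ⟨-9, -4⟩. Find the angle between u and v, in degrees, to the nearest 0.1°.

79.3

u · v = (-9)·(-9) + 13·(-4) = 81 - 52 = 29
|u|² = 81 + 169 = 250,  |u| = √250 ≈ 15.811388
|v|² = 81 + 16 = 97,  |v| = √97 ≈ 9.848858
cos θ = 29 / (15.811388 · 9.848858) ≈ 0.18623
θ = arccos(0.18623) ≈ 79.3°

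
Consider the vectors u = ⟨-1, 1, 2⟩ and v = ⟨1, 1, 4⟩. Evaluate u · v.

u · v = (-1)·1 + 1·1 + 2·4 = -1 + 1 + 8 = 8

8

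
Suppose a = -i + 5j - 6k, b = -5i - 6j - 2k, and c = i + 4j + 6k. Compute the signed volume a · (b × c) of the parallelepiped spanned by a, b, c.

b × c:
i: (-6)·6 - (-2)·4 = -36 - (-8) = -28
j: (-2)·1 - (-5)·6 = -2 - (-30) = 28
k: (-5)·4 - (-6)·1 = -20 - (-6) = -14
b × c = (-28, 28, -14)
a · (b × c) = (-1)·(-28) + 5·28 + (-6)·(-14) = 28 + 140 + 84 = 252

252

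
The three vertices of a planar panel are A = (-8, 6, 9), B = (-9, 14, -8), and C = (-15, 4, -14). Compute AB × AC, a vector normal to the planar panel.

AB = (-1, 8, -17)
AC = (-7, -2, -23)
i: 8·(-23) - (-17)·(-2) = -184 - 34 = -218
j: (-17)·(-7) - (-1)·(-23) = 119 - 23 = 96
k: (-1)·(-2) - 8·(-7) = 2 - (-56) = 58
AB × AC = (-218, 96, 58)

(-218, 96, 58)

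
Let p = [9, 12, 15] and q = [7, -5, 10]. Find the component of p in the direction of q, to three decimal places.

p · q = 9·7 + 12·(-5) + 15·10 = 63 - 60 + 150 = 153
|q| = √(49 + 25 + 100) = √174 ≈ 13.1909
comp_q p = 153 / √174 ≈ 11.599

11.599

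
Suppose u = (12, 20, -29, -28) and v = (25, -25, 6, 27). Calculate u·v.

-1130

u · v = 12·25 + 20·(-25) + (-29)·6 + (-28)·27 = 300 - 500 - 174 - 756 = -1130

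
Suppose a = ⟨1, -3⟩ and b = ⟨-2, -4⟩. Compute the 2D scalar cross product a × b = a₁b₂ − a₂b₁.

-10

1·(-4) - (-3)·(-2) = -4 - 6 = -10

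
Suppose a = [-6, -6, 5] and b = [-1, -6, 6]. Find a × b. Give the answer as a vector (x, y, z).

i: (-6)·6 - 5·(-6) = -36 - (-30) = -6
j: 5·(-1) - (-6)·6 = -5 - (-36) = 31
k: (-6)·(-6) - (-6)·(-1) = 36 - 6 = 30
a × b = (-6, 31, 30)

(-6, 31, 30)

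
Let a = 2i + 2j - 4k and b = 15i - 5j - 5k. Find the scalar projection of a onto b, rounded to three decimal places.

2.412

a · b = 2·15 + 2·(-5) + (-4)·(-5) = 30 - 10 + 20 = 40
|b| = √(225 + 25 + 25) = √275 ≈ 16.5831
comp_b a = 40 / √275 ≈ 2.412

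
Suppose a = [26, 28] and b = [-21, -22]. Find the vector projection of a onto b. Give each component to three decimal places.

(26.381, 27.637)

a · b = 26·(-21) + 28·(-22) = -546 - 616 = -1162
|b|² = 441 + 484 = 925
proj_b a = (-1162/925) · (-21, -22) ≈ (26.381, 27.637)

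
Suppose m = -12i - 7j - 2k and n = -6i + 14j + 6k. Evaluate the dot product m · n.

-38

m · n = (-12)·(-6) + (-7)·14 + (-2)·6 = 72 - 98 - 12 = -38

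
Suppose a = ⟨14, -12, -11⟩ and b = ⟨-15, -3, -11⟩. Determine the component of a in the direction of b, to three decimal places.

a · b = 14·(-15) + (-12)·(-3) + (-11)·(-11) = -210 + 36 + 121 = -53
|b| = √(225 + 9 + 121) = √355 ≈ 18.8414
comp_b a = -53 / √355 ≈ -2.813

-2.813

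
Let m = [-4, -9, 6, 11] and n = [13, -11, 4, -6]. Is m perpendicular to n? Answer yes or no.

m · n = (-4)·13 + (-9)·(-11) + 6·4 + 11·(-6) = -52 + 99 + 24 - 66 = 5
Nonzero, so the vectors are not orthogonal.

no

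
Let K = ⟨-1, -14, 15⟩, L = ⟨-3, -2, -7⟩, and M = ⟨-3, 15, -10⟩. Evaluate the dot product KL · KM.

902

KL = L − K = (-2, 12, -22)
KM = M − K = (-2, 29, -25)
KL · KM = (-2)·(-2) + 12·29 + (-22)·(-25) = 4 + 348 + 550 = 902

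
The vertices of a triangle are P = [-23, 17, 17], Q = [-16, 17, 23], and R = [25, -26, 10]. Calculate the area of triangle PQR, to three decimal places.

PQ = (7, 0, 6),  PR = (48, -43, -7)
i: 0·(-7) - 6·(-43) = 0 - (-258) = 258
j: 6·48 - 7·(-7) = 288 - (-49) = 337
k: 7·(-43) - 0·48 = -301 - 0 = -301
PQ × PR = (258, 337, -301)
|PQ × PR| = √270734 ≈ 520.3211
area = ½ · 520.3211 ≈ 260.161

260.161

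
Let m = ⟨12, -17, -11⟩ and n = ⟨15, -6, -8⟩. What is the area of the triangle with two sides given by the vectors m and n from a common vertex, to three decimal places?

i: (-17)·(-8) - (-11)·(-6) = 136 - 66 = 70
j: (-11)·15 - 12·(-8) = -165 - (-96) = -69
k: 12·(-6) - (-17)·15 = -72 - (-255) = 183
m × n = (70, -69, 183)
|m × n| = √(70² + (-69)² + 183²) = √43150 ≈ 207.7258
area = ½ · 207.7258 ≈ 103.863

103.863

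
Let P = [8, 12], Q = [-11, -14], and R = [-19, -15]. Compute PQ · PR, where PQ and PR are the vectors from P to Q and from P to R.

PQ = Q − P = (-19, -26)
PR = R − P = (-27, -27)
PQ · PR = (-19)·(-27) + (-26)·(-27) = 513 + 702 = 1215

1215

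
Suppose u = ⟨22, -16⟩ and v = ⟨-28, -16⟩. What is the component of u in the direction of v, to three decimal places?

u · v = 22·(-28) + (-16)·(-16) = -616 + 256 = -360
|v| = √(784 + 256) = √1040 ≈ 32.2490
comp_v u = -360 / √1040 ≈ -11.163

-11.163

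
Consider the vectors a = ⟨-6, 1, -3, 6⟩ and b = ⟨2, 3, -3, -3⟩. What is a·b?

a · b = (-6)·2 + 1·3 + (-3)·(-3) + 6·(-3) = -12 + 3 + 9 - 18 = -18

-18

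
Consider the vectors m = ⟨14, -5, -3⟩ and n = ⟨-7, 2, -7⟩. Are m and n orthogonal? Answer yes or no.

no

m · n = 14·(-7) + (-5)·2 + (-3)·(-7) = -98 - 10 + 21 = -87
Nonzero, so the vectors are not orthogonal.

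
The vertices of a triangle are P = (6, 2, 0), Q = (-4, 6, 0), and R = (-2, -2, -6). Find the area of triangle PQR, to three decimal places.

48.374

PQ = (-10, 4, 0),  PR = (-8, -4, -6)
i: 4·(-6) - 0·(-4) = -24 - 0 = -24
j: 0·(-8) - (-10)·(-6) = 0 - 60 = -60
k: (-10)·(-4) - 4·(-8) = 40 - (-32) = 72
PQ × PR = (-24, -60, 72)
|PQ × PR| = √9360 ≈ 96.7471
area = ½ · 96.7471 ≈ 48.374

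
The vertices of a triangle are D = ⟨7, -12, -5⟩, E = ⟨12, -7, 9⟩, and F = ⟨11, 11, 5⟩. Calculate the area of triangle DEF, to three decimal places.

DE = (5, 5, 14),  DF = (4, 23, 10)
i: 5·10 - 14·23 = 50 - 322 = -272
j: 14·4 - 5·10 = 56 - 50 = 6
k: 5·23 - 5·4 = 115 - 20 = 95
DE × DF = (-272, 6, 95)
|DE × DF| = √83045 ≈ 288.1753
area = ½ · 288.1753 ≈ 144.088

144.088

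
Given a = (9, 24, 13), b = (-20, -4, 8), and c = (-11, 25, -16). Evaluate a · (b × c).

b × c:
i: (-4)·(-16) - 8·25 = 64 - 200 = -136
j: 8·(-11) - (-20)·(-16) = -88 - 320 = -408
k: (-20)·25 - (-4)·(-11) = -500 - 44 = -544
b × c = (-136, -408, -544)
a · (b × c) = 9·(-136) + 24·(-408) + 13·(-544) = -1224 - 9792 - 7072 = -18088

-18088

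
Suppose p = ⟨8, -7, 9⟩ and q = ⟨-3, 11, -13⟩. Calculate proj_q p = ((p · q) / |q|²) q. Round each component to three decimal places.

p · q = 8·(-3) + (-7)·11 + 9·(-13) = -24 - 77 - 117 = -218
|q|² = 9 + 121 + 169 = 299
proj_q p = (-218/299) · (-3, 11, -13) ≈ (2.187, -8.020, 9.478)

(2.187, -8.020, 9.478)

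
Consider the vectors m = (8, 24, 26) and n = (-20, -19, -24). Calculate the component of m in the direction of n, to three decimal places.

-33.912

m · n = 8·(-20) + 24·(-19) + 26·(-24) = -160 - 456 - 624 = -1240
|n| = √(400 + 361 + 576) = √1337 ≈ 36.5650
comp_n m = -1240 / √1337 ≈ -33.912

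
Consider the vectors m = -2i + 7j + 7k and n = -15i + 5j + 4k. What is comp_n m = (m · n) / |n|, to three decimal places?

5.702

m · n = (-2)·(-15) + 7·5 + 7·4 = 30 + 35 + 28 = 93
|n| = √(225 + 25 + 16) = √266 ≈ 16.3095
comp_n m = 93 / √266 ≈ 5.702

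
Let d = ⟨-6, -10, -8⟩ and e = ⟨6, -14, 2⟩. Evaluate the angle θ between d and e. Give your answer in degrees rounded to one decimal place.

66.1

d · e = (-6)·6 + (-10)·(-14) + (-8)·2 = -36 + 140 - 16 = 88
|d|² = 36 + 100 + 64 = 200,  |d| = √200 ≈ 14.142136
|e|² = 36 + 196 + 4 = 236,  |e| = √236 ≈ 15.362291
cos θ = 88 / (14.142136 · 15.362291) ≈ 0.40505
θ = arccos(0.40505) ≈ 66.1°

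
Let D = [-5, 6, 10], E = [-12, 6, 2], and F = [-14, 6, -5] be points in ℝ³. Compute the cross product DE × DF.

DE = (-7, 0, -8)
DF = (-9, 0, -15)
i: 0·(-15) - (-8)·0 = 0 - 0 = 0
j: (-8)·(-9) - (-7)·(-15) = 72 - 105 = -33
k: (-7)·0 - 0·(-9) = 0 - 0 = 0
DE × DF = (0, -33, 0)

(0, -33, 0)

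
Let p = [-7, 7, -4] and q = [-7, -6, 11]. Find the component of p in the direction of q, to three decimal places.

p · q = (-7)·(-7) + 7·(-6) + (-4)·11 = 49 - 42 - 44 = -37
|q| = √(49 + 36 + 121) = √206 ≈ 14.3527
comp_q p = -37 / √206 ≈ -2.578

-2.578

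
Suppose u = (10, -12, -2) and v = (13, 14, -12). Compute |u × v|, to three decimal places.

355.015

i: (-12)·(-12) - (-2)·14 = 144 - (-28) = 172
j: (-2)·13 - 10·(-12) = -26 - (-120) = 94
k: 10·14 - (-12)·13 = 140 - (-156) = 296
u × v = (172, 94, 296)
|u × v| = √(172² + 94² + 296²) = √126036 ≈ 355.0155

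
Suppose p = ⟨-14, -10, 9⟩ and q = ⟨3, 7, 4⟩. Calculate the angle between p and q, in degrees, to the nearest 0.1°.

p · q = (-14)·3 + (-10)·7 + 9·4 = -42 - 70 + 36 = -76
|p|² = 196 + 100 + 81 = 377,  |p| = √377 ≈ 19.416488
|q|² = 9 + 49 + 16 = 74,  |q| = √74 ≈ 8.602325
cos θ = -76 / (19.416488 · 8.602325) ≈ -0.45502
θ = arccos(-0.45502) ≈ 117.1°

117.1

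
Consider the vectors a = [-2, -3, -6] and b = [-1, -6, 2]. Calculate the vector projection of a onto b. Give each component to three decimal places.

(-0.195, -1.171, 0.390)

a · b = (-2)·(-1) + (-3)·(-6) + (-6)·2 = 2 + 18 - 12 = 8
|b|² = 1 + 36 + 4 = 41
proj_b a = (8/41) · (-1, -6, 2) ≈ (-0.195, -1.171, 0.390)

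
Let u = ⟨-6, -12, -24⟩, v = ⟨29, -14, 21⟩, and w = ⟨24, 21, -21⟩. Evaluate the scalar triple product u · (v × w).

v × w:
i: (-14)·(-21) - 21·21 = 294 - 441 = -147
j: 21·24 - 29·(-21) = 504 - (-609) = 1113
k: 29·21 - (-14)·24 = 609 - (-336) = 945
v × w = (-147, 1113, 945)
u · (v × w) = (-6)·(-147) + (-12)·1113 + (-24)·945 = 882 - 13356 - 22680 = -35154

-35154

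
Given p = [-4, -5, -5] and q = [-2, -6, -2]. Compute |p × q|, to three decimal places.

i: (-5)·(-2) - (-5)·(-6) = 10 - 30 = -20
j: (-5)·(-2) - (-4)·(-2) = 10 - 8 = 2
k: (-4)·(-6) - (-5)·(-2) = 24 - 10 = 14
p × q = (-20, 2, 14)
|p × q| = √((-20)² + 2² + 14²) = √600 ≈ 24.4949

24.495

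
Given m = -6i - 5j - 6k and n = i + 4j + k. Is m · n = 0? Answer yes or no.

m · n = (-6)·1 + (-5)·4 + (-6)·1 = -6 - 20 - 6 = -32
Nonzero, so the vectors are not orthogonal.

no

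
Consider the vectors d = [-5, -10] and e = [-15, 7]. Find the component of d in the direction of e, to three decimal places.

0.302

d · e = (-5)·(-15) + (-10)·7 = 75 - 70 = 5
|e| = √(225 + 49) = √274 ≈ 16.5529
comp_e d = 5 / √274 ≈ 0.302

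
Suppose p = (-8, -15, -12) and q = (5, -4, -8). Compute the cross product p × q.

i: (-15)·(-8) - (-12)·(-4) = 120 - 48 = 72
j: (-12)·5 - (-8)·(-8) = -60 - 64 = -124
k: (-8)·(-4) - (-15)·5 = 32 - (-75) = 107
p × q = (72, -124, 107)

(72, -124, 107)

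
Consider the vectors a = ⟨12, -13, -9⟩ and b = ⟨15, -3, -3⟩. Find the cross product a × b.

i: (-13)·(-3) - (-9)·(-3) = 39 - 27 = 12
j: (-9)·15 - 12·(-3) = -135 - (-36) = -99
k: 12·(-3) - (-13)·15 = -36 - (-195) = 159
a × b = (12, -99, 159)

(12, -99, 159)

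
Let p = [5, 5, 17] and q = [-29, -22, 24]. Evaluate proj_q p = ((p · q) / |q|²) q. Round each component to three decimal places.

p · q = 5·(-29) + 5·(-22) + 17·24 = -145 - 110 + 408 = 153
|q|² = 841 + 484 + 576 = 1901
proj_q p = (153/1901) · (-29, -22, 24) ≈ (-2.334, -1.771, 1.932)

(-2.334, -1.771, 1.932)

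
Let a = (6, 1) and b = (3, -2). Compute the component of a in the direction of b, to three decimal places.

4.438

a · b = 6·3 + 1·(-2) = 18 - 2 = 16
|b| = √(9 + 4) = √13 ≈ 3.6056
comp_b a = 16 / √13 ≈ 4.438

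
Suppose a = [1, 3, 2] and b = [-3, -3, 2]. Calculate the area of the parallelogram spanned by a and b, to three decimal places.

i: 3·2 - 2·(-3) = 6 - (-6) = 12
j: 2·(-3) - 1·2 = -6 - 2 = -8
k: 1·(-3) - 3·(-3) = -3 - (-9) = 6
a × b = (12, -8, 6)
|a × b| = √(12² + (-8)² + 6²) = √244 ≈ 15.6205

15.620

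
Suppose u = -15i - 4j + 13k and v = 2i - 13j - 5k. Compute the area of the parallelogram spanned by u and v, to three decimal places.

281.658

i: (-4)·(-5) - 13·(-13) = 20 - (-169) = 189
j: 13·2 - (-15)·(-5) = 26 - 75 = -49
k: (-15)·(-13) - (-4)·2 = 195 - (-8) = 203
u × v = (189, -49, 203)
|u × v| = √(189² + (-49)² + 203²) = √79331 ≈ 281.6576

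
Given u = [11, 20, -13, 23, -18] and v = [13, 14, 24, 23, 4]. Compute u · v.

u · v = 11·13 + 20·14 + (-13)·24 + 23·23 + (-18)·4 = 143 + 280 - 312 + 529 - 72 = 568

568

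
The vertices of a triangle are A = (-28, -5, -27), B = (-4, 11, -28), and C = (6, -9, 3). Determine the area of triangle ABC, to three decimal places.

548.792

AB = (24, 16, -1),  AC = (34, -4, 30)
i: 16·30 - (-1)·(-4) = 480 - 4 = 476
j: (-1)·34 - 24·30 = -34 - 720 = -754
k: 24·(-4) - 16·34 = -96 - 544 = -640
AB × AC = (476, -754, -640)
|AB × AC| = √1204692 ≈ 1097.5846
area = ½ · 1097.5846 ≈ 548.792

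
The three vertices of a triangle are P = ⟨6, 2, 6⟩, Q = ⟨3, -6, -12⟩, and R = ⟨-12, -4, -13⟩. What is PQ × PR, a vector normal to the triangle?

PQ = (-3, -8, -18)
PR = (-18, -6, -19)
i: (-8)·(-19) - (-18)·(-6) = 152 - 108 = 44
j: (-18)·(-18) - (-3)·(-19) = 324 - 57 = 267
k: (-3)·(-6) - (-8)·(-18) = 18 - 144 = -126
PQ × PR = (44, 267, -126)

(44, 267, -126)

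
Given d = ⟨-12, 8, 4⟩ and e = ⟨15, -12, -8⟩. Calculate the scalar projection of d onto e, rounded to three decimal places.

-14.802

d · e = (-12)·15 + 8·(-12) + 4·(-8) = -180 - 96 - 32 = -308
|e| = √(225 + 144 + 64) = √433 ≈ 20.8087
comp_e d = -308 / √433 ≈ -14.802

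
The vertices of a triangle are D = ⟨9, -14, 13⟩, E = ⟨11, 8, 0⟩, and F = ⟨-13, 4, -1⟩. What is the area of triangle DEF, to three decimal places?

305.971

DE = (2, 22, -13),  DF = (-22, 18, -14)
i: 22·(-14) - (-13)·18 = -308 - (-234) = -74
j: (-13)·(-22) - 2·(-14) = 286 - (-28) = 314
k: 2·18 - 22·(-22) = 36 - (-484) = 520
DE × DF = (-74, 314, 520)
|DE × DF| = √374472 ≈ 611.9412
area = ½ · 611.9412 ≈ 305.971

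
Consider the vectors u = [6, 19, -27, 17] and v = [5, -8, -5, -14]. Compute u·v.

u · v = 6·5 + 19·(-8) + (-27)·(-5) + 17·(-14) = 30 - 152 + 135 - 238 = -225

-225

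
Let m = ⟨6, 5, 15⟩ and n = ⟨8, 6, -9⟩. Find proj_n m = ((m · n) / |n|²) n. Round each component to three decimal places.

m · n = 6·8 + 5·6 + 15·(-9) = 48 + 30 - 135 = -57
|n|² = 64 + 36 + 81 = 181
proj_n m = (-57/181) · (8, 6, -9) ≈ (-2.519, -1.890, 2.834)

(-2.519, -1.890, 2.834)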